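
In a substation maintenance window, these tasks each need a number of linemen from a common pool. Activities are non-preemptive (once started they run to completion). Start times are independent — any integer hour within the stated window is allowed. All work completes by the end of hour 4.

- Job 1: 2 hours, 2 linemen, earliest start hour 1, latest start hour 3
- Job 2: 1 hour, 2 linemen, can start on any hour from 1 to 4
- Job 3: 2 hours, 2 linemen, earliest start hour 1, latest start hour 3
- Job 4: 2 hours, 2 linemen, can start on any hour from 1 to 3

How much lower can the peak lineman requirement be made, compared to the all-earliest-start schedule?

Early-start peak: h1:8  h2:6  h3:0  h4:0 ⇒ 8.
Leveled (Job 1@1, Job 2@1, Job 3@2, Job 4@3): h1:4  h2:4  h3:4  h4:2 ⇒ 4.
Reduction 8 − 4 = 4.

4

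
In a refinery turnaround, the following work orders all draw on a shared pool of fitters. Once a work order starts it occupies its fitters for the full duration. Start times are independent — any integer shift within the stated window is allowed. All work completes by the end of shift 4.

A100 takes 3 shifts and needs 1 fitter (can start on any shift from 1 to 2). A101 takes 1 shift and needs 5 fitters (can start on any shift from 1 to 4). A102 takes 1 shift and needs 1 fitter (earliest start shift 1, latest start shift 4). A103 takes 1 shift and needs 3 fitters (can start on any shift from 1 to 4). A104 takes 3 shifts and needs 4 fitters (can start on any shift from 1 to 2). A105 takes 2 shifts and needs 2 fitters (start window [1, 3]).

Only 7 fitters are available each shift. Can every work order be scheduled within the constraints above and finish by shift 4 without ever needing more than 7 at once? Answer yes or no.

yes

Schedule A100@1, A101@1, A102@1, A103@4, A104@2, A105@2: s1:7  s2:7  s3:7  s4:7 — peak 7 ≤ 7.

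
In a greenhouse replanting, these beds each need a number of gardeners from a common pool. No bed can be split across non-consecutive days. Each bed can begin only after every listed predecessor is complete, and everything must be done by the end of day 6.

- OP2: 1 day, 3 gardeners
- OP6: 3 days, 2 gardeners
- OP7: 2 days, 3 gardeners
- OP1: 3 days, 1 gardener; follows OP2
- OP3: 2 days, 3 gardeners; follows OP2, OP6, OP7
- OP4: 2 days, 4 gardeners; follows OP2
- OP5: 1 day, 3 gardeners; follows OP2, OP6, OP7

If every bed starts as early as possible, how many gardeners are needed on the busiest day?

Early-start schedule: OP2@1, OP6@1, OP7@1, OP1@2, OP3@4, OP4@2, OP5@4.
Load per day: day 1: 8, day 2: 10, day 3: 7, day 4: 7, day 5: 3, day 6: 0.
Peak is 10.

10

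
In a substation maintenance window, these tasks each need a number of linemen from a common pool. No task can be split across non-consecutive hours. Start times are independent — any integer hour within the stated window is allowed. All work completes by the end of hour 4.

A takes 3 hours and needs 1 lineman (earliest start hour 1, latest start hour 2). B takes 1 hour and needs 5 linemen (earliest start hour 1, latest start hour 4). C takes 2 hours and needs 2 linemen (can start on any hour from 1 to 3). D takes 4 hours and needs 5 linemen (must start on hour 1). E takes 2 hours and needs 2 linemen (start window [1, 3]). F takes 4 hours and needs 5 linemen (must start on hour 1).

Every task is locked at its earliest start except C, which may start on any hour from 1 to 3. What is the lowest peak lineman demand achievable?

C@1: h1:20  h2:15  h3:11  h4:10 → peak 20
C@2: h1:18  h2:15  h3:13  h4:10 → peak 18
C@3: h1:18  h2:13  h3:13  h4:12 → peak 18
Best is C@2, peak 18.

18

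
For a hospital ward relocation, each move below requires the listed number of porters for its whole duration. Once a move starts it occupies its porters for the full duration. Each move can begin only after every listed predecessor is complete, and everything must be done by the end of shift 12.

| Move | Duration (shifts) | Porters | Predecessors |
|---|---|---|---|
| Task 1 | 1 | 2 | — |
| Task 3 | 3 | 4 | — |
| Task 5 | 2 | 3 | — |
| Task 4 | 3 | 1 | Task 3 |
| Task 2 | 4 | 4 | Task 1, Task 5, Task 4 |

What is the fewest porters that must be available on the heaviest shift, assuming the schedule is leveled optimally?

4

Early-start (Task 1@1, Task 3@1, Task 5@1, Task 4@4, Task 2@7) gives peak 9: s1:9  s2:7  s3:4  s4:1  s5:1  s6:1  s7:4  s8:4  s9:4  s10:4  s11:0  s12:0.
Shift Task 3→2, Task 5→5, Task 4→5, Task 2→8.
Schedule Task 1@1, Task 3@2, Task 5@5, Task 4@5, Task 2@8: s1:2  s2:4  s3:4  s4:4  s5:4  s6:4  s7:1  s8:4  s9:4  s10:4  s11:4  s12:0 — peak 4.
Total porter-shifts = 39 over 12 shifts ⇒ peak ≥ ⌈39/12⌉ = 4, so 4 is optimal.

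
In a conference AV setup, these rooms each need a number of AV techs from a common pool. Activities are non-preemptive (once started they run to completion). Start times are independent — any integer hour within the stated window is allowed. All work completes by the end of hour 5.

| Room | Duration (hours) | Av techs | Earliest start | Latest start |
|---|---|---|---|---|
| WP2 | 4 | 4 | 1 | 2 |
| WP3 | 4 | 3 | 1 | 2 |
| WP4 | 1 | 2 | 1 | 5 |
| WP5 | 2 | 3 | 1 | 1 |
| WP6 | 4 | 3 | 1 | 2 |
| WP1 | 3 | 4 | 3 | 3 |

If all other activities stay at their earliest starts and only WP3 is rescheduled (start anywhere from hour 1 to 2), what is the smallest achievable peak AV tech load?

14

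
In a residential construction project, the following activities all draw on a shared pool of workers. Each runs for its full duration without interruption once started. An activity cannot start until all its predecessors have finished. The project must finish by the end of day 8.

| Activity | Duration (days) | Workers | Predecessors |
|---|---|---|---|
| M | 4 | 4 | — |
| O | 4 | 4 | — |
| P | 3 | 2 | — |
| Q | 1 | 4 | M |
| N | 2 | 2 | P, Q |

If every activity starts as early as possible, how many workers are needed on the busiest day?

10

Early-start schedule: M@1, O@1, P@1, Q@5, N@6.
Load per day: day 1: 10, day 2: 10, day 3: 10, day 4: 8, day 5: 4, day 6: 2, day 7: 2, day 8: 0.
Peak is 10.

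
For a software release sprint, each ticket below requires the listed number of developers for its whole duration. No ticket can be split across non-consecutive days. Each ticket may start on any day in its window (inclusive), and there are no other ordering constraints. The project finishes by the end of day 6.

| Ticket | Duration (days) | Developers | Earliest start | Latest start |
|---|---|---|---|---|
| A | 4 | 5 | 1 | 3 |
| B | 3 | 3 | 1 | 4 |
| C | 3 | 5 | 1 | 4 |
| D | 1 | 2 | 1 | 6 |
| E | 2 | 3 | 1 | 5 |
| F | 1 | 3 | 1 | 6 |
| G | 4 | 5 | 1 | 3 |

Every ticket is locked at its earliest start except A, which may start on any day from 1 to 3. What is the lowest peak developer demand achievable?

21

A@1: d1:26  d2:21  d3:18  d4:10  d5:0  d6:0 → peak 26
A@2: d1:21  d2:21  d3:18  d4:10  d5:5  d6:0 → peak 21
A@3: d1:21  d2:16  d3:18  d4:10  d5:5  d6:5 → peak 21
Best is A@2, peak 21.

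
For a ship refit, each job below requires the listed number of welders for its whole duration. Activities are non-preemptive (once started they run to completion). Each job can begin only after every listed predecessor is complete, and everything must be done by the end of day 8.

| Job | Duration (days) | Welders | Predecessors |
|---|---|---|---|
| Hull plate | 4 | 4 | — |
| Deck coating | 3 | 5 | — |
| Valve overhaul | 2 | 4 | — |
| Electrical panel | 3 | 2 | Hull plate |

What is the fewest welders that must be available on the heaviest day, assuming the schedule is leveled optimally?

8

Early-start (Hull plate@1, Deck coating@1, Valve overhaul@1, Electrical panel@5) gives peak 13: d1:13  d2:13  d3:9  d4:4  d5:2  d6:2  d7:2  d8:0.
Shift Deck coating→5.
Schedule Hull plate@1, Deck coating@5, Valve overhaul@1, Electrical panel@5: d1:8  d2:8  d3:4  d4:4  d5:7  d6:7  d7:7  d8:0 — peak 8.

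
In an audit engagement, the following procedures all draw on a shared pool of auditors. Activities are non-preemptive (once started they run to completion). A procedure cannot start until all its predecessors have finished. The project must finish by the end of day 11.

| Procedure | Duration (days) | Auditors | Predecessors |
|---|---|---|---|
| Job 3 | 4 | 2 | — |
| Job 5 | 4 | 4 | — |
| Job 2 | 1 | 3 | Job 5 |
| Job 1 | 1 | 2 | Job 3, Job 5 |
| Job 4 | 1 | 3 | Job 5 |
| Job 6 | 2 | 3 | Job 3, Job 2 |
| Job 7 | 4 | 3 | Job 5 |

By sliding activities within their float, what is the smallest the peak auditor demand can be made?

6

Early-start (Job 3@1, Job 5@1, Job 2@5, Job 1@5, Job 4@5, Job 6@6, Job 7@5) gives peak 11: d1:6  d2:6  d3:6  d4:6  d5:11  d6:6  d7:6  d8:3  d9:0  d10:0  d11:0.
Shift Job 4→6, Job 7→7.
Schedule Job 3@1, Job 5@1, Job 2@5, Job 1@5, Job 4@6, Job 6@6, Job 7@7: d1:6  d2:6  d3:6  d4:6  d5:5  d6:6  d7:6  d8:3  d9:3  d10:3  d11:0 — peak 6.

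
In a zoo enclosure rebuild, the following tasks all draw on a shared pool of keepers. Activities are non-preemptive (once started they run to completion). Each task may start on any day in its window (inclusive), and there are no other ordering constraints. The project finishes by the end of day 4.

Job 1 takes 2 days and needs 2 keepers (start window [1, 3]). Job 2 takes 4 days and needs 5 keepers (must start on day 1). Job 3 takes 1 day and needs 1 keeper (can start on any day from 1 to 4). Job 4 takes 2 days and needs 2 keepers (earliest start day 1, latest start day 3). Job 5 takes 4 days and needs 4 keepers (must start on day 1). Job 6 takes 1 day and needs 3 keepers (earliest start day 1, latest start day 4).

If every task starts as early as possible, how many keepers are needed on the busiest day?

17

Early-start schedule: Job 1@1, Job 2@1, Job 3@1, Job 4@1, Job 5@1, Job 6@1.
Load per day: day 1: 17, day 2: 13, day 3: 9, day 4: 9.
Peak is 17.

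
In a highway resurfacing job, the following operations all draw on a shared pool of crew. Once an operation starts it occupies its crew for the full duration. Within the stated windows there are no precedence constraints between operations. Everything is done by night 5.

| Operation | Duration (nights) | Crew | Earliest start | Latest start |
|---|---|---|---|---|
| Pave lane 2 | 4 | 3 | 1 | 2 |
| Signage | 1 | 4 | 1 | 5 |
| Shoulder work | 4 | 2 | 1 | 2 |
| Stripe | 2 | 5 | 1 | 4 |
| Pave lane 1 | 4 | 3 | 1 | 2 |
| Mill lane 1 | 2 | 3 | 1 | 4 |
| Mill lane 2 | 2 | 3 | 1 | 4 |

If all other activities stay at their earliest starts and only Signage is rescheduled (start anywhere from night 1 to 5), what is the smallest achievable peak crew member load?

Signage@1: n1:23  n2:19  n3:8  n4:8  n5:0 → peak 23
Signage@2: n1:19  n2:23  n3:8  n4:8  n5:0 → peak 23
Signage@3: n1:19  n2:19  n3:12  n4:8  n5:0 → peak 19
Signage@4: n1:19  n2:19  n3:8  n4:12  n5:0 → peak 19
Signage@5: n1:19  n2:19  n3:8  n4:8  n5:4 → peak 19
Best is Signage@3, peak 19.

19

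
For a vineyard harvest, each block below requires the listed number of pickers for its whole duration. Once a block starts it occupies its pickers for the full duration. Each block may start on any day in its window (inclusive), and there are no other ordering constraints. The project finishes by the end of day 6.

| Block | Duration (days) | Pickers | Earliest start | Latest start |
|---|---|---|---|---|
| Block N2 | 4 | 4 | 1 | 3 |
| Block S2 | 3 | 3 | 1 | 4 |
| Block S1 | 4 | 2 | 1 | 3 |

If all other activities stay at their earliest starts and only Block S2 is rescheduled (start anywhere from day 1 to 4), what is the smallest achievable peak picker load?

9

Block S2@1: d1:9  d2:9  d3:9  d4:6  d5:0  d6:0 → peak 9
Block S2@2: d1:6  d2:9  d3:9  d4:9  d5:0  d6:0 → peak 9
Block S2@3: d1:6  d2:6  d3:9  d4:9  d5:3  d6:0 → peak 9
Block S2@4: d1:6  d2:6  d3:6  d4:9  d5:3  d6:3 → peak 9
Best is Block S2@1, peak 9.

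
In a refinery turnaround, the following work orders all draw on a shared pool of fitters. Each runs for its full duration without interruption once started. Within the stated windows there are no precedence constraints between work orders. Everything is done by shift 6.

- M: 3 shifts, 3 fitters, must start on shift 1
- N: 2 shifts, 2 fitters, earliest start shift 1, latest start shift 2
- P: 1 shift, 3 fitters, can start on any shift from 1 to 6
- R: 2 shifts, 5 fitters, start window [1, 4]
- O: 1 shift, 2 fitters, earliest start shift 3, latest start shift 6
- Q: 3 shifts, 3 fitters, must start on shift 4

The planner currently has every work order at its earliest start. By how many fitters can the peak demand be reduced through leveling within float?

5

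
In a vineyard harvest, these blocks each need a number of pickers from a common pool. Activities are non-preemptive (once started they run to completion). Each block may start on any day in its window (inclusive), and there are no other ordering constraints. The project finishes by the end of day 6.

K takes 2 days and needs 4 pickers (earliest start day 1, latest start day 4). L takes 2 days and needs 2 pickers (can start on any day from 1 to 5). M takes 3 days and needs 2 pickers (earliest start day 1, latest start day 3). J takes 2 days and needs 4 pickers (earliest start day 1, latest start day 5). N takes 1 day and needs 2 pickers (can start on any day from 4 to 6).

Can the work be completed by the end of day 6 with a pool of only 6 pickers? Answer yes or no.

yes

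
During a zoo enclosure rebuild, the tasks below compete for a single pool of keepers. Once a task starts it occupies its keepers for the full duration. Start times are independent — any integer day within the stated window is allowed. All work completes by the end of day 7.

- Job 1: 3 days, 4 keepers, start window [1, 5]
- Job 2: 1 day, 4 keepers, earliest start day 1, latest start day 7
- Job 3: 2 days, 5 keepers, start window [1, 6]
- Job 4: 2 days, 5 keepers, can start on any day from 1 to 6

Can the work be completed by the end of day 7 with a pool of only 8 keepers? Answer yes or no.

yes

Schedule Job 1@1, Job 2@1, Job 3@4, Job 4@6: d1:8  d2:4  d3:4  d4:5  d5:5  d6:5  d7:5 — peak 8 ≤ 8.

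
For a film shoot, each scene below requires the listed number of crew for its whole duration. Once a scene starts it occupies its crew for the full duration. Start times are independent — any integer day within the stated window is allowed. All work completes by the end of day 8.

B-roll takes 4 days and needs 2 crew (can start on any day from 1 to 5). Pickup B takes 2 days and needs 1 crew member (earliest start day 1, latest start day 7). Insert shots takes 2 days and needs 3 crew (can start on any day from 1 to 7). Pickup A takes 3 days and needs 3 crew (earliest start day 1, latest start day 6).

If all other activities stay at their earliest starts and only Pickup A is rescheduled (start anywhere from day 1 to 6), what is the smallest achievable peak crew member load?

6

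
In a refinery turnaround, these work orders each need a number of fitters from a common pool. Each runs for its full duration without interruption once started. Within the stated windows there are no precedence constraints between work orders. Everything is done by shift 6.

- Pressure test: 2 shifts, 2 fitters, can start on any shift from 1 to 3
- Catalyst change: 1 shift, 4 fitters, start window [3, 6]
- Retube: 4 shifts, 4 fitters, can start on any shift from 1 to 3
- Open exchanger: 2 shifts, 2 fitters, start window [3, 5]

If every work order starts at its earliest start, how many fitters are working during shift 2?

6

At early start, shift 2 has: Pressure test, Retube.
Demand: 2 + 4 = 6.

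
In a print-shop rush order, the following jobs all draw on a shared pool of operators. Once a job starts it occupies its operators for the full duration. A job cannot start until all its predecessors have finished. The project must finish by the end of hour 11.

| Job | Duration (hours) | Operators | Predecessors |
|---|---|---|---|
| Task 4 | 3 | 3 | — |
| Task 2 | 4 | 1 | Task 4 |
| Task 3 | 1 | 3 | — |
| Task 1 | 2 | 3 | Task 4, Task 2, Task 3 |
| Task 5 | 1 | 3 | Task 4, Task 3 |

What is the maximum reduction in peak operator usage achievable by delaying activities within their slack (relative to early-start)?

3

Early-start peak: h1:6  h2:3  h3:3  h4:4  h5:1  h6:1  h7:1  h8:3  h9:3  h10:0  h11:0 ⇒ 6.
Leveled (Task 4@1, Task 2@4, Task 3@8, Task 1@9, Task 5@11): h1:3  h2:3  h3:3  h4:1  h5:1  h6:1  h7:1  h8:3  h9:3  h10:3  h11:3 ⇒ 3.
Reduction 6 − 3 = 3.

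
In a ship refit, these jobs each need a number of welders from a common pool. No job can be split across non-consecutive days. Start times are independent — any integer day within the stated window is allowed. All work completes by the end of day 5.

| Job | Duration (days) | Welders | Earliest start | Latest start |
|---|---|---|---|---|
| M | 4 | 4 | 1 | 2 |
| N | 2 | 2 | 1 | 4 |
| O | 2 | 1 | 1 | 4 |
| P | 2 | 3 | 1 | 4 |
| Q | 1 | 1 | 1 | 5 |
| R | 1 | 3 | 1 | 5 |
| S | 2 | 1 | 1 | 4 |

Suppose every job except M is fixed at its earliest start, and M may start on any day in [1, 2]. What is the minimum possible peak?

11

M@1: d1:15  d2:11  d3:4  d4:4  d5:0 → peak 15
M@2: d1:11  d2:11  d3:4  d4:4  d5:4 → peak 11
Best is M@2, peak 11.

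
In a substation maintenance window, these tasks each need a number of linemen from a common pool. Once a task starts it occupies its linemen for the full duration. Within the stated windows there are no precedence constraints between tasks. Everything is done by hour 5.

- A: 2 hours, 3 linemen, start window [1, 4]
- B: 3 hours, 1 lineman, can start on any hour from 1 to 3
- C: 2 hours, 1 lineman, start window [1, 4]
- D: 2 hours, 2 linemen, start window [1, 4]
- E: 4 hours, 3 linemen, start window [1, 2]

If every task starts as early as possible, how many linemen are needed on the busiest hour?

Early-start schedule: A@1, B@1, C@1, D@1, E@1.
Load per hour: hour 1: 10, hour 2: 10, hour 3: 4, hour 4: 3, hour 5: 0.
Peak is 10.

10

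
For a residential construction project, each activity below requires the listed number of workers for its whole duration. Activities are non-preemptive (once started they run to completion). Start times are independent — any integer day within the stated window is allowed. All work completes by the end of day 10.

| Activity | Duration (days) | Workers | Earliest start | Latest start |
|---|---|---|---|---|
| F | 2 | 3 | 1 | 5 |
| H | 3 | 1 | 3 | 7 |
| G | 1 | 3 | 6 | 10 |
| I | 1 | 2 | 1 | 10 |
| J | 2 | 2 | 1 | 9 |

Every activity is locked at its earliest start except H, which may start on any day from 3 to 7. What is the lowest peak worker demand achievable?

H@3: d1:7  d2:5  d3:1  d4:1  d5:1  d6:3  d7:0  d8:0  d9:0  d10:0 → peak 7
H@4: d1:7  d2:5  d3:0  d4:1  d5:1  d6:4  d7:0  d8:0  d9:0  d10:0 → peak 7
H@5: d1:7  d2:5  d3:0  d4:0  d5:1  d6:4  d7:1  d8:0  d9:0  d10:0 → peak 7
H@6: d1:7  d2:5  d3:0  d4:0  d5:0  d6:4  d7:1  d8:1  d9:0  d10:0 → peak 7
H@7: d1:7  d2:5  d3:0  d4:0  d5:0  d6:3  d7:1  d8:1  d9:1  d10:0 → peak 7
Best is H@3, peak 7.

7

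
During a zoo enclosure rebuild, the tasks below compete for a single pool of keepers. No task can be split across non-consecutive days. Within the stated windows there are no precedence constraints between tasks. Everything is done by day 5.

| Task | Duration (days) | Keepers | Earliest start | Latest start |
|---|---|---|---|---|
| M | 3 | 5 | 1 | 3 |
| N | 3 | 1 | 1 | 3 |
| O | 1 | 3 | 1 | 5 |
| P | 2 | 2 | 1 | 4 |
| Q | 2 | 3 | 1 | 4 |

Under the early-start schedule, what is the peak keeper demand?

14

Early-start schedule: M@1, N@1, O@1, P@1, Q@1.
Load per day: day 1: 14, day 2: 11, day 3: 6, day 4: 0, day 5: 0.
Peak is 14.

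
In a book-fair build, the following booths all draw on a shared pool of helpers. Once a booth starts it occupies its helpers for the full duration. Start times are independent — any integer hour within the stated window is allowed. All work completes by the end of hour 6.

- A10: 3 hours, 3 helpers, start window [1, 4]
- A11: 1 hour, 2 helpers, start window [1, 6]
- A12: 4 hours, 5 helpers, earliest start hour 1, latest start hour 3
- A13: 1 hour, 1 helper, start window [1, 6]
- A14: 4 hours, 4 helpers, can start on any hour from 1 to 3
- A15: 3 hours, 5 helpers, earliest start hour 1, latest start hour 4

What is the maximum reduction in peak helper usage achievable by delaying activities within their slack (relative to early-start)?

6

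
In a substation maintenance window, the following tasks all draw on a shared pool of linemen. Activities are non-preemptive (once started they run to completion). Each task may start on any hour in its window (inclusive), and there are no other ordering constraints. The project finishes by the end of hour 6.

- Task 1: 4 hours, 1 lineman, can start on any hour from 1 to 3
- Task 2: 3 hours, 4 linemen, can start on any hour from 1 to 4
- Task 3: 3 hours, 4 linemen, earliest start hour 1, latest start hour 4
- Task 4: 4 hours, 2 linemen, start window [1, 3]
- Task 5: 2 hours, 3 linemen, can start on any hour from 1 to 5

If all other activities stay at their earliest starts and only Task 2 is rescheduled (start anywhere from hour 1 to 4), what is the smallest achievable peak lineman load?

Task 2@1: h1:14  h2:14  h3:11  h4:3  h5:0  h6:0 → peak 14
Task 2@2: h1:10  h2:14  h3:11  h4:7  h5:0  h6:0 → peak 14
Task 2@3: h1:10  h2:10  h3:11  h4:7  h5:4  h6:0 → peak 11
Task 2@4: h1:10  h2:10  h3:7  h4:7  h5:4  h6:4 → peak 10
Best is Task 2@4, peak 10.

10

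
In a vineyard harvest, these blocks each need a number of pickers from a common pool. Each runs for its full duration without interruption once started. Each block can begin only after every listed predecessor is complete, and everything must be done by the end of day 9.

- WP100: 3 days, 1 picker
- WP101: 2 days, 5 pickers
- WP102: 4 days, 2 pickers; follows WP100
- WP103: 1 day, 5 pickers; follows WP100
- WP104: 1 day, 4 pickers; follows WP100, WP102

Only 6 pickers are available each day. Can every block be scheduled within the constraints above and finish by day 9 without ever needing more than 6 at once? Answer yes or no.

yes

Schedule WP100@1, WP101@1, WP102@4, WP103@8, WP104@9: d1:6  d2:6  d3:1  d4:2  d5:2  d6:2  d7:2  d8:5  d9:4 — peak 6 ≤ 6.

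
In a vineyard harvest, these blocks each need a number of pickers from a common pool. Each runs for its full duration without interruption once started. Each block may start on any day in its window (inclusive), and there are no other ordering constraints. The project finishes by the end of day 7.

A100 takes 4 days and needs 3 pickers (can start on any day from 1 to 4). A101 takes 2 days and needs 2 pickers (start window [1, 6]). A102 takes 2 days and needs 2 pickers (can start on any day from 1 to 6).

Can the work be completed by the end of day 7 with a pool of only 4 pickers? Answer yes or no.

yes

Schedule A100@1, A101@5, A102@5: d1:3  d2:3  d3:3  d4:3  d5:4  d6:4  d7:0 — peak 4 ≤ 4.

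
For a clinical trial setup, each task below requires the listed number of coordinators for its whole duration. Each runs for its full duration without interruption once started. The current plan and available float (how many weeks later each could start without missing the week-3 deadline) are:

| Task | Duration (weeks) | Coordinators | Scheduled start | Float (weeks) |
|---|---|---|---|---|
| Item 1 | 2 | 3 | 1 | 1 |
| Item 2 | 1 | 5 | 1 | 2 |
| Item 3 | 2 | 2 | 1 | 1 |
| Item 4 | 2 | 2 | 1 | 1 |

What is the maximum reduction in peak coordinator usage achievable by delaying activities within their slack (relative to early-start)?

Early-start peak: w1:12  w2:7  w3:0 ⇒ 12.
Leveled (Item 1@1, Item 2@3, Item 3@1, Item 4@1): w1:7  w2:7  w3:5 ⇒ 7.
Reduction 12 − 7 = 5.

5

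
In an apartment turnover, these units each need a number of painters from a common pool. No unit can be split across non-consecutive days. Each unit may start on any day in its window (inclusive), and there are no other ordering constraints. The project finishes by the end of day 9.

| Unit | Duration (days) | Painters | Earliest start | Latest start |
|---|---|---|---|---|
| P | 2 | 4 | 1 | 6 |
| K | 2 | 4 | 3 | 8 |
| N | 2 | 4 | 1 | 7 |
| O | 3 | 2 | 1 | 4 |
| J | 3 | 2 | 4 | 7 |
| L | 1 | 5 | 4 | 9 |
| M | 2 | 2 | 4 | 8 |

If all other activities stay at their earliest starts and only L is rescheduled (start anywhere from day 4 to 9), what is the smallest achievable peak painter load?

10

L@4: d1:10  d2:10  d3:6  d4:13  d5:4  d6:2  d7:0  d8:0  d9:0 → peak 13
L@5: d1:10  d2:10  d3:6  d4:8  d5:9  d6:2  d7:0  d8:0  d9:0 → peak 10
L@6: d1:10  d2:10  d3:6  d4:8  d5:4  d6:7  d7:0  d8:0  d9:0 → peak 10
L@7: d1:10  d2:10  d3:6  d4:8  d5:4  d6:2  d7:5  d8:0  d9:0 → peak 10
L@8: d1:10  d2:10  d3:6  d4:8  d5:4  d6:2  d7:0  d8:5  d9:0 → peak 10
L@9: d1:10  d2:10  d3:6  d4:8  d5:4  d6:2  d7:0  d8:0  d9:5 → peak 10
Best is L@5, peak 10.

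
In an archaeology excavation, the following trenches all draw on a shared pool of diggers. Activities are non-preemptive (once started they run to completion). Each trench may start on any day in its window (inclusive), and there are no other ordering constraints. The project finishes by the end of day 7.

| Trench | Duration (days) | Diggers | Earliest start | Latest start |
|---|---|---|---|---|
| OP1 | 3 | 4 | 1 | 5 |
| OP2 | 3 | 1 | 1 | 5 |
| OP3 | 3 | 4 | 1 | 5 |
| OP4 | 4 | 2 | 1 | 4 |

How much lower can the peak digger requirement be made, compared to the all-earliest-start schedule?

Early-start peak: d1:11  d2:11  d3:11  d4:2  d5:0  d6:0  d7:0 ⇒ 11.
Leveled (OP1@1, OP2@1, OP3@4, OP4@4): d1:5  d2:5  d3:5  d4:6  d5:6  d6:6  d7:2 ⇒ 6.
Reduction 11 − 6 = 5.

5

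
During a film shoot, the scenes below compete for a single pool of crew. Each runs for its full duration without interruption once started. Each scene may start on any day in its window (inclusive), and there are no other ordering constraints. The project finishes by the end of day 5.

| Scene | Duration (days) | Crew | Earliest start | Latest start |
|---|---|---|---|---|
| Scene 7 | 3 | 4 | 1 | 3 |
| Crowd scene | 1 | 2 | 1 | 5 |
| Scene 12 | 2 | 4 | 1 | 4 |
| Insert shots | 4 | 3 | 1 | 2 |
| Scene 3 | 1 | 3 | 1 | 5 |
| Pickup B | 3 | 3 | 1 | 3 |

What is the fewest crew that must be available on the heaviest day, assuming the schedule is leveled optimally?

Early-start (Scene 7@1, Crowd scene@1, Scene 12@1, Insert shots@1, Scene 3@1, Pickup B@1) gives peak 19: d1:19  d2:14  d3:10  d4:3  d5:0.
Shift Scene 12→4, Scene 3→2, Pickup B→3.
Schedule Scene 7@1, Crowd scene@1, Scene 12@4, Insert shots@1, Scene 3@2, Pickup B@3: d1:9  d2:10  d3:10  d4:10  d5:7 — peak 10.
Total crew member-days = 46 over 5 days ⇒ peak ≥ ⌈46/5⌉ = 10, so 10 is optimal.

10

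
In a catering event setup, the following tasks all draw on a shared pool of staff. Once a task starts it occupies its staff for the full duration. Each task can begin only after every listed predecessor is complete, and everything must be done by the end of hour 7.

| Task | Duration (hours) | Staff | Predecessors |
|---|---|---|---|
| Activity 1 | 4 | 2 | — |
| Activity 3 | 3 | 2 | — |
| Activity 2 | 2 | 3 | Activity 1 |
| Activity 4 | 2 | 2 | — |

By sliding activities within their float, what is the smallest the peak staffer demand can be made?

Early-start (Activity 1@1, Activity 3@1, Activity 2@5, Activity 4@1) gives peak 6: h1:6  h2:6  h3:4  h4:2  h5:3  h6:3  h7:0.
Shift Activity 2→6, Activity 4→4.
Schedule Activity 1@1, Activity 3@1, Activity 2@6, Activity 4@4: h1:4  h2:4  h3:4  h4:4  h5:2  h6:3  h7:3 — peak 4.
Total staffer-hours = 24 over 7 hours ⇒ peak ≥ ⌈24/7⌉ = 4, so 4 is optimal.

4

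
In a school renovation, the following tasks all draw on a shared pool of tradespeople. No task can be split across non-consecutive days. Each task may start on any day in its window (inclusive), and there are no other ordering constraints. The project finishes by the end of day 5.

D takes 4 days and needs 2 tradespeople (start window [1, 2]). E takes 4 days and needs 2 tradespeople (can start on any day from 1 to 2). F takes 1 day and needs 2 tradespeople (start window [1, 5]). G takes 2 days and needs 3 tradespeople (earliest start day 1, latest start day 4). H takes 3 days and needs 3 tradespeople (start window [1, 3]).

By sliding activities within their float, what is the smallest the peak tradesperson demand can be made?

Early-start (D@1, E@1, F@1, G@1, H@1) gives peak 12: d1:12  d2:10  d3:7  d4:4  d5:0.
Shift F→5, H→3.
Schedule D@1, E@1, F@5, G@1, H@3: d1:7  d2:7  d3:7  d4:7  d5:5 — peak 7.
Total tradesperson-days = 33 over 5 days ⇒ peak ≥ ⌈33/5⌉ = 7, so 7 is optimal.

7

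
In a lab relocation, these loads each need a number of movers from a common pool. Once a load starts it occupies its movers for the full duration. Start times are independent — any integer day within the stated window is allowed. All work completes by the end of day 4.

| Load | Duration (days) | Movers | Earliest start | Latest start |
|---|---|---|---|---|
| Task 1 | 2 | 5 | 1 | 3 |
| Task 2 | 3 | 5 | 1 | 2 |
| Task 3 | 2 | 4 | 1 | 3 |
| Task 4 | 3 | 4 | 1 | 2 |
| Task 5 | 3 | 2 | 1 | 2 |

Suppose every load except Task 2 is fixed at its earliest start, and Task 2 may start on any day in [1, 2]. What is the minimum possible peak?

20

Task 2@1: d1:20  d2:20  d3:11  d4:0 → peak 20
Task 2@2: d1:15  d2:20  d3:11  d4:5 → peak 20
Best is Task 2@1, peak 20.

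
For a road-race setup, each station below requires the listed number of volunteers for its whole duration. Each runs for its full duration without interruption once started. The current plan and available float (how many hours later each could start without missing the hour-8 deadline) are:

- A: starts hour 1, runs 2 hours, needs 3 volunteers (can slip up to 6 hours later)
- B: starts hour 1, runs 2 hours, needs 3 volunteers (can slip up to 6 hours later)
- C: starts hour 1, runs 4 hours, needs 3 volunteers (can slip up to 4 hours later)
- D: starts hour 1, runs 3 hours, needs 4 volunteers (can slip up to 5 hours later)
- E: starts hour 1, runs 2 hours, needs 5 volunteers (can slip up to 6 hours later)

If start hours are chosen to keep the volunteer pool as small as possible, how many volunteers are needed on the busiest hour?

Early-start (A@1, B@1, C@1, D@1, E@1) gives peak 18: h1:18  h2:18  h3:7  h4:3  h5:0  h6:0  h7:0  h8:0.
Shift C→3, D→3, E→7.
Schedule A@1, B@1, C@3, D@3, E@7: h1:6  h2:6  h3:7  h4:7  h5:7  h6:3  h7:5  h8:5 — peak 7.

7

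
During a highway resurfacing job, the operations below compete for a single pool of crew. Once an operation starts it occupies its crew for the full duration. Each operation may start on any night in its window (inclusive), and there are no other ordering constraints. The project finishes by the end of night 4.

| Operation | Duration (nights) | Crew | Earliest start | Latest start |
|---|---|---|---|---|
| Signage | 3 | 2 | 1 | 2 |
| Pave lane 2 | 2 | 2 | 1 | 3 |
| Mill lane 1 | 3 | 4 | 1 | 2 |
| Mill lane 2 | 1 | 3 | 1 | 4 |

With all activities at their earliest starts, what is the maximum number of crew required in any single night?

11

Early-start schedule: Signage@1, Pave lane 2@1, Mill lane 1@1, Mill lane 2@1.
Load per night: night 1: 11, night 2: 8, night 3: 6, night 4: 0.
Peak is 11.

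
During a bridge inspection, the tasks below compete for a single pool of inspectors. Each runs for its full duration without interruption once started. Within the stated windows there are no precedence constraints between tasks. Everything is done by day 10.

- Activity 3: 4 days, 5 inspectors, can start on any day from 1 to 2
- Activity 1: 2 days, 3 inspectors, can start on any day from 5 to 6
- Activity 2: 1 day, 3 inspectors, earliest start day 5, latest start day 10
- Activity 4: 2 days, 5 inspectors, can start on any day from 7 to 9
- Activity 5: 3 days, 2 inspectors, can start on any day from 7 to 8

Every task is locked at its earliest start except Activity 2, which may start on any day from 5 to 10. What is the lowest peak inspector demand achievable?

Activity 2@5: d1:5  d2:5  d3:5  d4:5  d5:6  d6:3  d7:7  d8:7  d9:2  d10:0 → peak 7
Activity 2@6: d1:5  d2:5  d3:5  d4:5  d5:3  d6:6  d7:7  d8:7  d9:2  d10:0 → peak 7
Activity 2@7: d1:5  d2:5  d3:5  d4:5  d5:3  d6:3  d7:10  d8:7  d9:2  d10:0 → peak 10
Activity 2@8: d1:5  d2:5  d3:5  d4:5  d5:3  d6:3  d7:7  d8:10  d9:2  d10:0 → peak 10
Activity 2@9: d1:5  d2:5  d3:5  d4:5  d5:3  d6:3  d7:7  d8:7  d9:5  d10:0 → peak 7
Activity 2@10: d1:5  d2:5  d3:5  d4:5  d5:3  d6:3  d7:7  d8:7  d9:2  d10:3 → peak 7
Best is Activity 2@5, peak 7.

7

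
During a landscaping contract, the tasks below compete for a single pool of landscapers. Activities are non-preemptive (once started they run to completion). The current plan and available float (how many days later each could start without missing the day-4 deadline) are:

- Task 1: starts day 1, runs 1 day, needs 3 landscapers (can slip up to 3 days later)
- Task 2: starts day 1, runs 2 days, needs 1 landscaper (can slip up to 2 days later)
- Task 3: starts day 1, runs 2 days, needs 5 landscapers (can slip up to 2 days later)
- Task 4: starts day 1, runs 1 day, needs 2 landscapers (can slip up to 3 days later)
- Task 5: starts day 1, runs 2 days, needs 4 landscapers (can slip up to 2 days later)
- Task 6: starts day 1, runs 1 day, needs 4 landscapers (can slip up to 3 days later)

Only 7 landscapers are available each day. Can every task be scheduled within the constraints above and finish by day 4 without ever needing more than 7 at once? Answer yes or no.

no

Total landscaper-days = 29; over 4 days the average is 29/4 > 7, so some day must exceed 7.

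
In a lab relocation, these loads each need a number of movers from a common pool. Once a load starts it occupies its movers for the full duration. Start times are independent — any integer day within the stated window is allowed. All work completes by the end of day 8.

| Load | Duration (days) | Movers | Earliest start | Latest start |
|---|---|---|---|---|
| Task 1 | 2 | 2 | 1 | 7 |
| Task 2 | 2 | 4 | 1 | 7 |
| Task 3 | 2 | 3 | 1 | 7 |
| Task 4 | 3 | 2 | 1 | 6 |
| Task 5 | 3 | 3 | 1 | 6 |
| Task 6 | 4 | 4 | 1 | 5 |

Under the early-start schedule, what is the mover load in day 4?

4

At early start, day 4 has: Task 6.
Demand: 4 = 4.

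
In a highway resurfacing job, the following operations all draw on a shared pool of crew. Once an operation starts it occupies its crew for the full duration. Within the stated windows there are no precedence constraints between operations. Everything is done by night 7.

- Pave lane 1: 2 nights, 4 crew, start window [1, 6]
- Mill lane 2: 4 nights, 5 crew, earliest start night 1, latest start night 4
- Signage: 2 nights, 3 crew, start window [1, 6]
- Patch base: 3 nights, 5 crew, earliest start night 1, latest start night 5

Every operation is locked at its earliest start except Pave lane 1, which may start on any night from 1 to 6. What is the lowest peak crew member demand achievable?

Pave lane 1@1: n1:17  n2:17  n3:10  n4:5  n5:0  n6:0  n7:0 → peak 17
Pave lane 1@2: n1:13  n2:17  n3:14  n4:5  n5:0  n6:0  n7:0 → peak 17
Pave lane 1@3: n1:13  n2:13  n3:14  n4:9  n5:0  n6:0  n7:0 → peak 14
Pave lane 1@4: n1:13  n2:13  n3:10  n4:9  n5:4  n6:0  n7:0 → peak 13
Pave lane 1@5: n1:13  n2:13  n3:10  n4:5  n5:4  n6:4  n7:0 → peak 13
Pave lane 1@6: n1:13  n2:13  n3:10  n4:5  n5:0  n6:4  n7:4 → peak 13
Best is Pave lane 1@4, peak 13.

13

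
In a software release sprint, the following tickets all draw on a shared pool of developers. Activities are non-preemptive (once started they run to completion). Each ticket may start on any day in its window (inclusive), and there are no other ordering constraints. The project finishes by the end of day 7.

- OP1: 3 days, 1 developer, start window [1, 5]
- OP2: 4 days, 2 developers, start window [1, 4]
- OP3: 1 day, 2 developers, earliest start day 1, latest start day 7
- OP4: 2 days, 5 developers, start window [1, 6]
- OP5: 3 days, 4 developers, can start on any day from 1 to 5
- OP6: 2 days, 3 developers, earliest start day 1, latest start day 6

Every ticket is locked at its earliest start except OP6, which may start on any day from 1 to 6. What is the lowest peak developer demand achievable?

14

OP6@1: d1:17  d2:15  d3:7  d4:2  d5:0  d6:0  d7:0 → peak 17
OP6@2: d1:14  d2:15  d3:10  d4:2  d5:0  d6:0  d7:0 → peak 15
OP6@3: d1:14  d2:12  d3:10  d4:5  d5:0  d6:0  d7:0 → peak 14
OP6@4: d1:14  d2:12  d3:7  d4:5  d5:3  d6:0  d7:0 → peak 14
OP6@5: d1:14  d2:12  d3:7  d4:2  d5:3  d6:3  d7:0 → peak 14
OP6@6: d1:14  d2:12  d3:7  d4:2  d5:0  d6:3  d7:3 → peak 14
Best is OP6@3, peak 14.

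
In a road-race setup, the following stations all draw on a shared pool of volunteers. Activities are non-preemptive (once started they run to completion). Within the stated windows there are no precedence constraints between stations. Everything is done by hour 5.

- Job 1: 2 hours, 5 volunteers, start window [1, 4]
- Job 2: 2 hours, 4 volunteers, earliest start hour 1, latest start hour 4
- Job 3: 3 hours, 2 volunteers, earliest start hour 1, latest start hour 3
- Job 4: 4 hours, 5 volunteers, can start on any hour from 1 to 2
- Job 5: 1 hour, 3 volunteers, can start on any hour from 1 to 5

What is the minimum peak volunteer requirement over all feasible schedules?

Early-start (Job 1@1, Job 2@1, Job 3@1, Job 4@1, Job 5@1) gives peak 19: h1:19  h2:16  h3:7  h4:5  h5:0.
Shift Job 2→3, Job 3→3, Job 5→5.
Schedule Job 1@1, Job 2@3, Job 3@3, Job 4@1, Job 5@5: h1:10  h2:10  h3:11  h4:11  h5:5 — peak 11.

11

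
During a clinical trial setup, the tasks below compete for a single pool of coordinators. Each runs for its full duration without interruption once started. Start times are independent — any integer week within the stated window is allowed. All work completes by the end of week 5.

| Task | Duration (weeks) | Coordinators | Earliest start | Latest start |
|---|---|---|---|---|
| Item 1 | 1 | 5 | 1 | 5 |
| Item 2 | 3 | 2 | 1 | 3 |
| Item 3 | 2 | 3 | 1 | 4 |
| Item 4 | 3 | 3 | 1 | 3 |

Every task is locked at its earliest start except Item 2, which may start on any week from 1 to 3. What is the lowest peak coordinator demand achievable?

11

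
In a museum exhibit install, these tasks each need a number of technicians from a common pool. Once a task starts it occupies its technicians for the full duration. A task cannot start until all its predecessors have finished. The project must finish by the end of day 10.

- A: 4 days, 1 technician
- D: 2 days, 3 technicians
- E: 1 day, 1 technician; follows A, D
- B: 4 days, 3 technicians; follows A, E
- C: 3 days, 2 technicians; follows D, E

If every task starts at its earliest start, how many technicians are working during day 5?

1

At early start, day 5 has: E.
Demand: 1 = 1.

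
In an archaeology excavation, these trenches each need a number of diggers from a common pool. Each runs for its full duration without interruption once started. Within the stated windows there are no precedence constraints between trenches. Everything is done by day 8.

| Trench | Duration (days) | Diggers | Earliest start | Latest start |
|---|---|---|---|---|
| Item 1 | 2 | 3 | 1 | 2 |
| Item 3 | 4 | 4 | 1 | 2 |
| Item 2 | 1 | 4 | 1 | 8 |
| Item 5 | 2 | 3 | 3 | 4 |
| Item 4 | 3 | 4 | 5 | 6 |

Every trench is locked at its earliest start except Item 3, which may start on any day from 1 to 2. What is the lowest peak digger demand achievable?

Item 3@1: d1:11  d2:7  d3:7  d4:7  d5:4  d6:4  d7:4  d8:0 → peak 11
Item 3@2: d1:7  d2:7  d3:7  d4:7  d5:8  d6:4  d7:4  d8:0 → peak 8
Best is Item 3@2, peak 8.

8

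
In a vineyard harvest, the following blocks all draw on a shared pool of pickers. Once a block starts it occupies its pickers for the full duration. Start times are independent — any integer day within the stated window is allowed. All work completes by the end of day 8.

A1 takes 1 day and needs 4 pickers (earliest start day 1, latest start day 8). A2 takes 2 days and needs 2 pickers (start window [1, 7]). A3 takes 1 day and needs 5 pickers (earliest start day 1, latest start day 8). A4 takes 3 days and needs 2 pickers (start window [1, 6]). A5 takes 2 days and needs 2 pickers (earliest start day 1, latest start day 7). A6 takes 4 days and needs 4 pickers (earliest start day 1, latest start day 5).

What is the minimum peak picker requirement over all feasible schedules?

6

Early-start (A1@1, A2@1, A3@1, A4@1, A5@1, A6@1) gives peak 19: d1:19  d2:10  d3:6  d4:4  d5:0  d6:0  d7:0  d8:0.
Shift A3→3, A4→4, A5→7, A6→4.
Schedule A1@1, A2@1, A3@3, A4@4, A5@7, A6@4: d1:6  d2:2  d3:5  d4:6  d5:6  d6:6  d7:6  d8:2 — peak 6.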